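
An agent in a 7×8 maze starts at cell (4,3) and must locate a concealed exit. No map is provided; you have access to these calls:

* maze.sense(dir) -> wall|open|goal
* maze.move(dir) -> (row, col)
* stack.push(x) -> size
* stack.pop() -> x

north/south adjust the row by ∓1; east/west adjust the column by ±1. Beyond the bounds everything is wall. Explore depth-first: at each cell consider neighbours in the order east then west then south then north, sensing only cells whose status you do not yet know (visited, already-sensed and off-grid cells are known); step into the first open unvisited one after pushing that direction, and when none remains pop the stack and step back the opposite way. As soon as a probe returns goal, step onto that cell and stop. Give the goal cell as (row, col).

[in] maze.sense dir=east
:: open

[in] stack.push x=east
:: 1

[in] maze.move dir=east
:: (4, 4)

[in] maze.sense dir=east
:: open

[in] stack.push x=east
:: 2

[in] maze.move dir=east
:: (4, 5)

[in] maze.sense dir=east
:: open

[in] stack.push x=east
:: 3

[in] maze.move dir=east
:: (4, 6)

[in] maze.sense dir=east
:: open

[in] stack.push x=east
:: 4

[in] maze.move dir=east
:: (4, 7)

[in] maze.sense dir=south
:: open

[in] stack.push x=south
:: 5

[in] maze.move dir=south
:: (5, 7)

[in] maze.sense dir=west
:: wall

[in] maze.sense dir=south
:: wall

[in] stack.pop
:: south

[in] maze.move dir=north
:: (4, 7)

[in] maze.sense dir=north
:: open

[in] stack.push x=north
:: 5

[in] maze.move dir=north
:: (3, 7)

[in] maze.sense dir=west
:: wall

[in] maze.sense dir=north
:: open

[in] stack.push x=north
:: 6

[in] maze.move dir=north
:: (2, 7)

[in] maze.sense dir=west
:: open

[in] stack.push x=west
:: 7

[in] maze.move dir=west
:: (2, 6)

[in] maze.sense dir=west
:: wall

[in] maze.sense dir=north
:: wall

[in] stack.pop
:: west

[in] maze.move dir=east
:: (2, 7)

[in] maze.sense dir=north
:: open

[in] stack.push x=north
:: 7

[in] maze.move dir=north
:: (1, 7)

[in] maze.sense dir=north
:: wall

[in] stack.pop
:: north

[in] maze.move dir=south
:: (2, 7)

[in] stack.pop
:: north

[in] maze.move dir=south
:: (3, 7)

[in] stack.pop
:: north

[in] maze.move dir=south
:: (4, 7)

[in] stack.pop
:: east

[in] maze.move dir=west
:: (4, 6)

[in] stack.pop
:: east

[in] maze.move dir=west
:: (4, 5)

[in] maze.sense dir=south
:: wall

[in] maze.sense dir=north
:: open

[in] stack.push x=north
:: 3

[in] maze.move dir=north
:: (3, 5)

[in] maze.sense dir=west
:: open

[in] stack.push x=west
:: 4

[in] maze.move dir=west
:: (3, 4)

[in] maze.sense dir=west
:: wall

[in] maze.sense dir=north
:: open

[in] stack.push x=north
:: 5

[in] maze.move dir=north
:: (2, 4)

[in] maze.sense dir=west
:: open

[in] stack.push x=west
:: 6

[in] maze.move dir=west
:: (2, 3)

[in] maze.sense dir=west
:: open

[in] stack.push x=west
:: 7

[in] maze.move dir=west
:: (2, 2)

[in] maze.sense dir=west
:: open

[in] stack.push x=west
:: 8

[in] maze.move dir=west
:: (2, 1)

[in] maze.sense dir=west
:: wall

[in] maze.sense dir=south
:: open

[in] stack.push x=south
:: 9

[in] maze.move dir=south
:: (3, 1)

[in] maze.sense dir=east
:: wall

[in] maze.sense dir=west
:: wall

[in] maze.sense dir=south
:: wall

[in] stack.pop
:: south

[in] maze.move dir=north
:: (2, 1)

[in] maze.sense dir=north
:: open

[in] stack.push x=north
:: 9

[in] maze.move dir=north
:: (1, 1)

[in] maze.sense dir=east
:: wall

[in] maze.sense dir=west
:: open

[in] stack.push x=west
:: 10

[in] maze.move dir=west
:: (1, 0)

[in] maze.sense dir=north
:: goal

[in] maze.move dir=north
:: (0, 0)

Answer: (0, 0)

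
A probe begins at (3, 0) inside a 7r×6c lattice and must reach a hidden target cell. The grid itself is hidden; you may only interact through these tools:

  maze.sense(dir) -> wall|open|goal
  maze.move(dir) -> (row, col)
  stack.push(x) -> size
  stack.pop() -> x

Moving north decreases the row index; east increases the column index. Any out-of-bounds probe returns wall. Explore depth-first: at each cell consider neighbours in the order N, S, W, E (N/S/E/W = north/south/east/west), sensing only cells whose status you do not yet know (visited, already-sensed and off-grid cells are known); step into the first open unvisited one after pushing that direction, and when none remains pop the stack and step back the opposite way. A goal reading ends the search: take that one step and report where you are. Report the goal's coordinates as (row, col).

Act: maze.sense[dir=north]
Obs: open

Act: stack.push[x=north]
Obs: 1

Act: maze.move[dir=north]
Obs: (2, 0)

Act: maze.sense[dir=north]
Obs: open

Act: stack.push[x=north]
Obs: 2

Act: maze.move[dir=north]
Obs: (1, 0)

Act: maze.sense[dir=north]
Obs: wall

Act: maze.sense[dir=east]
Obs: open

Act: stack.push[x=east]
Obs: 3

Act: maze.move[dir=east]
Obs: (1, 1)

Act: maze.sense[dir=north]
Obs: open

Act: stack.push[x=north]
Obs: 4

Act: maze.move[dir=north]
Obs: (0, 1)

Act: maze.sense[dir=east]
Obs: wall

Act: stack.pop[]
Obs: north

Act: maze.move[dir=south]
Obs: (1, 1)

Act: maze.sense[dir=south]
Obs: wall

Act: maze.sense[dir=east]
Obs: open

Act: stack.push[x=east]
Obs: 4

Act: maze.move[dir=east]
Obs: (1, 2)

Act: maze.sense[dir=south]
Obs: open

Act: stack.push[x=south]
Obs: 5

Act: maze.move[dir=south]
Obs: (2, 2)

Act: maze.sense[dir=south]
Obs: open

Act: stack.push[x=south]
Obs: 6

Act: maze.move[dir=south]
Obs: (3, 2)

Act: maze.sense[dir=south]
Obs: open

Act: stack.push[x=south]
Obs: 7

Act: maze.move[dir=south]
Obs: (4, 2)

Act: maze.sense[dir=south]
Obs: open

Act: stack.push[x=south]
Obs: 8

Act: maze.move[dir=south]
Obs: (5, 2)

Act: maze.sense[dir=south]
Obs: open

Act: stack.push[x=south]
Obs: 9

Act: maze.move[dir=south]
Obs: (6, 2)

Act: maze.sense[dir=west]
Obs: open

Act: stack.push[x=west]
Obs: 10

Act: maze.move[dir=west]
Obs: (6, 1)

Act: maze.sense[dir=north]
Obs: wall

Act: maze.sense[dir=west]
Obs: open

Act: stack.push[x=west]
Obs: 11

Act: maze.move[dir=west]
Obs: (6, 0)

Act: maze.sense[dir=north]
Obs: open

Act: stack.push[x=north]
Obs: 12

Act: maze.move[dir=north]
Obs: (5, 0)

Act: maze.sense[dir=north]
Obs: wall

Act: stack.pop[]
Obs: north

Act: maze.move[dir=south]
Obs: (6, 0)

Act: stack.pop[]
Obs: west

Act: maze.move[dir=east]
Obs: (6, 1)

Act: stack.pop[]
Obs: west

Act: maze.move[dir=east]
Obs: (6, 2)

Act: maze.sense[dir=east]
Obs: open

Act: stack.push[x=east]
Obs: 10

Act: maze.move[dir=east]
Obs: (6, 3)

Act: maze.sense[dir=north]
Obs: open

Act: stack.push[x=north]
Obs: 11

Act: maze.move[dir=north]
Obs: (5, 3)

Act: maze.sense[dir=north]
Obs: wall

Act: maze.sense[dir=east]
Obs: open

Act: stack.push[x=east]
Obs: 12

Act: maze.move[dir=east]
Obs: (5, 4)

Act: maze.sense[dir=north]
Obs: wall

Act: maze.sense[dir=south]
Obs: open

Act: stack.push[x=south]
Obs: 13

Act: maze.move[dir=south]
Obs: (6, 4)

Act: maze.sense[dir=east]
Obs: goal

Act: maze.move[dir=east]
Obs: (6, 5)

Answer: (6, 5)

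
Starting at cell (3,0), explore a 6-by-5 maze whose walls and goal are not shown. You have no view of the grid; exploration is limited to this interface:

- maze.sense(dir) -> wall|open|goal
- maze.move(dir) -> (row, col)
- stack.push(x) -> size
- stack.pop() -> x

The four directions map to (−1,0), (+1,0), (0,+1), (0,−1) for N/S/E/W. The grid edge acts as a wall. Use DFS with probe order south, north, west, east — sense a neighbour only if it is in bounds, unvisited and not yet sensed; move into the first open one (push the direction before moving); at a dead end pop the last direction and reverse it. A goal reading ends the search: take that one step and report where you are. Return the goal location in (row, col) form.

I run maze.sense(dir: south), — result: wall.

Now I run maze.sense(dir: north), and get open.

Next I call stack.push(x: north), which returns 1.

Now I run maze.move(dir: north), and get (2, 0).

I try maze.sense(dir: north), which returns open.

Invoking stack.push(x: north), and see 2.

Then maze.move(dir: north), giving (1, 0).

Next I call maze.sense(dir: north), and get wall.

Invoking maze.sense(dir: east), yielding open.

I run stack.push(x: east), and see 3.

Using maze.move(dir: east), → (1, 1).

I call maze.sense(dir: south), and observe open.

Invoking stack.push(x: south), which returns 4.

Now I run maze.move(dir: south), and see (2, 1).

I use maze.sense(dir: south), → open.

Calling stack.push(x: south), and observe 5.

Then maze.move(dir: south), which returns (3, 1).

I call maze.sense(dir: south), and see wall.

Now I run maze.sense(dir: east), — result: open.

I call stack.push(x: east), and see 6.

Using maze.move(dir: east), which returns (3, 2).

Invoking maze.sense(dir: south), which returns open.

I run stack.push(x: south), and observe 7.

Now I run maze.move(dir: south), — result: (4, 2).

I try maze.sense(dir: south), yielding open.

Then stack.push(x: south), and get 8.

Invoking maze.move(dir: south), and get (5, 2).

Calling maze.sense(dir: west), → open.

I call stack.push(x: west), giving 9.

Calling maze.move(dir: west), yielding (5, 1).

Next I call maze.sense(dir: west), which returns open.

I run stack.push(x: west), which returns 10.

I try maze.move(dir: west), and see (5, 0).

Then stack.pop(), which returns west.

I use maze.move(dir: east), and see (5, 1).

I use stack.pop(), and see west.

I call maze.move(dir: east), and see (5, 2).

I call maze.sense(dir: east), giving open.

I use stack.push(x: east), : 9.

Now I run maze.move(dir: east), and get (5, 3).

I call maze.sense(dir: north), — result: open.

I invoke stack.push(x: north), which returns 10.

Now I run maze.move(dir: north), giving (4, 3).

Next I call maze.sense(dir: north), → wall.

I run maze.sense(dir: east), and get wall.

I invoke stack.pop, : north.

Now I run maze.move(dir: south), and observe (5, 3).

Calling maze.sense(dir: east), — result: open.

Calling stack.push(x: east), giving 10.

I invoke maze.move(dir: east), which returns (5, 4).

I try stack.pop, which returns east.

Calling maze.move(dir: west), → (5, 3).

I try stack.pop(), — result: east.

Calling maze.move(dir: west), — result: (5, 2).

Using stack.pop(), — result: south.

I invoke maze.move(dir: north), and see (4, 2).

I run stack.pop, and observe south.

Now I run maze.move(dir: north), → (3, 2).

Then maze.sense(dir: north), — result: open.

Then stack.push(x: north), and get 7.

Using maze.move(dir: north), giving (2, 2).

Calling maze.sense(dir: north), → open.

I try stack.push(x: north), and see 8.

I run maze.move(dir: north), yielding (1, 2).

Calling maze.sense(dir: north), and observe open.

Invoking stack.push(x: north), which returns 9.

I try maze.move(dir: north), yielding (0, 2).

I call maze.sense(dir: west), yielding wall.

Now I run maze.sense(dir: east), giving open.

Next I call stack.push(x: east), and observe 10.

Now I run maze.move(dir: east), — result: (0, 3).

I use maze.sense(dir: south), → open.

Invoking stack.push(x: south), and see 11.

Calling maze.move(dir: south), and observe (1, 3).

I invoke maze.sense(dir: south), yielding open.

I invoke stack.push(x: south), yielding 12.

Now I run maze.move(dir: south), yielding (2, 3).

Next I call maze.sense(dir: east), and see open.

I try stack.push(x: east), and observe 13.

I use maze.move(dir: east), and get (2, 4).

Next I call maze.sense(dir: south), — result: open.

Then stack.push(x: south), : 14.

I try maze.move(dir: south), giving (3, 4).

Then stack.pop(), and get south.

I use maze.move(dir: north), : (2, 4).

I invoke maze.sense(dir: north), yielding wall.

Invoking stack.pop, : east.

I try maze.move(dir: west), and see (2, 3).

Now I run stack.pop(), and get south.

I run maze.move(dir: north), yielding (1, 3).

Then stack.pop, and observe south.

I try maze.move(dir: north), yielding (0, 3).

I use maze.sense(dir: east), yielding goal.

Invoking maze.move(dir: east), giving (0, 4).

Answer: (0, 4)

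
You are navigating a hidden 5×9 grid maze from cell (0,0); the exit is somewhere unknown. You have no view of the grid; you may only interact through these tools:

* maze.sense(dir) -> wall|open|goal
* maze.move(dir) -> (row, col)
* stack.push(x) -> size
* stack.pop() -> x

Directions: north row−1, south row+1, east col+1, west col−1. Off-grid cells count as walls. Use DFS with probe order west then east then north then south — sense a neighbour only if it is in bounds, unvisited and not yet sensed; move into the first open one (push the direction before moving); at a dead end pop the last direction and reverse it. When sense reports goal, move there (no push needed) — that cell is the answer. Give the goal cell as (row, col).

Step: sense[dir='east']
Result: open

Step: push[x='east']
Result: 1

Step: move[dir='east']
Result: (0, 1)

Step: sense[dir='east']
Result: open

Step: push[x='east']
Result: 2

Step: move[dir='east']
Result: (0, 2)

Step: sense[dir='east']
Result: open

Step: push[x='east']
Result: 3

Step: move[dir='east']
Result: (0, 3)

Step: sense[dir='east']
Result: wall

Step: sense[dir='south']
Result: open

Step: push[x='south']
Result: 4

Step: move[dir='south']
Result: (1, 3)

Step: sense[dir='west']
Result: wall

Step: sense[dir='east']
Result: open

Step: push[x='east']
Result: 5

Step: move[dir='east']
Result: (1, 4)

Step: sense[dir='east']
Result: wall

Step: sense[dir='south']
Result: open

Step: push[x='south']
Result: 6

Step: move[dir='south']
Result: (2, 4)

Step: sense[dir='west']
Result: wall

Step: sense[dir='east']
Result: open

Step: push[x='east']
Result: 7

Step: move[dir='east']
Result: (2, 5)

Step: sense[dir='east']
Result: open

Step: push[x='east']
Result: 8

Step: move[dir='east']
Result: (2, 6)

Step: sense[dir='east']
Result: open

Step: push[x='east']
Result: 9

Step: move[dir='east']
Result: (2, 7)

Step: sense[dir='east']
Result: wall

Step: sense[dir='north']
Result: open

Step: push[x='north']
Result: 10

Step: move[dir='north']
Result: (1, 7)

Step: sense[dir='west']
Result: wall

Step: sense[dir='east']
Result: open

Step: push[x='east']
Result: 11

Step: move[dir='east']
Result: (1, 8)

Step: sense[dir='north']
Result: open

Step: push[x='north']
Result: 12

Step: move[dir='north']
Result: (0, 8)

Step: sense[dir='west']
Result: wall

Step: pop[]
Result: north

Step: move[dir='south']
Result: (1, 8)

Step: pop[]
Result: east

Step: move[dir='west']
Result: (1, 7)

Step: pop[]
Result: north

Step: move[dir='south']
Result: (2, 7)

Step: sense[dir='south']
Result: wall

Step: pop[]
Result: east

Step: move[dir='west']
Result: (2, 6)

Step: sense[dir='south']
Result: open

Step: push[x='south']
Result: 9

Step: move[dir='south']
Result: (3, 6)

Step: sense[dir='west']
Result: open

Step: push[x='west']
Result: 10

Step: move[dir='west']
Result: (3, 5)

Step: sense[dir='west']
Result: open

Step: push[x='west']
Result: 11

Step: move[dir='west']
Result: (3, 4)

Step: sense[dir='west']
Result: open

Step: push[x='west']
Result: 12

Step: move[dir='west']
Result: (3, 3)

Step: sense[dir='west']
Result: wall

Step: sense[dir='south']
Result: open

Step: push[x='south']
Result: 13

Step: move[dir='south']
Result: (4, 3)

Step: sense[dir='west']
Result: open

Step: push[x='west']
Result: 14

Step: move[dir='west']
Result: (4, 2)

Step: sense[dir='west']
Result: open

Step: push[x='west']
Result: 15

Step: move[dir='west']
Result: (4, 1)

Step: sense[dir='west']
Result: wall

Step: sense[dir='north']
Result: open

Step: push[x='north']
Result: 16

Step: move[dir='north']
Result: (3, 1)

Step: sense[dir='west']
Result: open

Step: push[x='west']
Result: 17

Step: move[dir='west']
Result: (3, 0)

Step: sense[dir='north']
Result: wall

Step: pop[]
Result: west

Step: move[dir='east']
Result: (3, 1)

Step: sense[dir='north']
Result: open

Step: push[x='north']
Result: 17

Step: move[dir='north']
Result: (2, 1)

Step: sense[dir='east']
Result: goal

Step: move[dir='east']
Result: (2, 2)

Answer: (2, 2)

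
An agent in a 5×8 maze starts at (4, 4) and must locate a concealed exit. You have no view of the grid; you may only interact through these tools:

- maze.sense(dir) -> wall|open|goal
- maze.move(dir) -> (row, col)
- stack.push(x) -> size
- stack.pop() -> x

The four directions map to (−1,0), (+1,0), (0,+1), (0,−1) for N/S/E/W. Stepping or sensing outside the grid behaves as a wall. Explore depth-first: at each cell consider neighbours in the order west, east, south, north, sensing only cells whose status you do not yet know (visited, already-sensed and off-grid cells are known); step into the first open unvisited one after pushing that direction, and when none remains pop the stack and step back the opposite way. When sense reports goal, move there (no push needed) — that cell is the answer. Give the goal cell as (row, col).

! 1. sense(dir→west) => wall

! 2. sense(dir→east) => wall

! 3. sense(dir→north) => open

! 4. push(x→north) => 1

! 5. move(dir→north) => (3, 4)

! 6. sense(dir→west) => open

! 7. push(x→west) => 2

! 8. move(dir→west) => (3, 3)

! 9. sense(dir→west) => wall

! 10. sense(dir→north) => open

! 11. push(x→north) => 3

! 12. move(dir→north) => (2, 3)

! 13. sense(dir→west) => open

! 14. push(x→west) => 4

! 15. move(dir→west) => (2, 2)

! 16. sense(dir→west) => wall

! 17. sense(dir→north) => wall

! 18. pop() => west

! 19. move(dir→east) => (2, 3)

! 20. sense(dir→east) => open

! 21. push(x→east) => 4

! 22. move(dir→east) => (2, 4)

! 23. sense(dir→east) => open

! 24. push(x→east) => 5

! 25. move(dir→east) => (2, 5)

! 26. sense(dir→east) => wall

! 27. sense(dir→south) => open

! 28. push(x→south) => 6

! 29. move(dir→south) => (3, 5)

! 30. sense(dir→east) => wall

! 31. pop() => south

! 32. move(dir→north) => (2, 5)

! 33. sense(dir→north) => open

! 34. push(x→north) => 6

! 35. move(dir→north) => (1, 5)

! 36. sense(dir→west) => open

! 37. push(x→west) => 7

! 38. move(dir→west) => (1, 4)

! 39. sense(dir→west) => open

! 40. push(x→west) => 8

! 41. move(dir→west) => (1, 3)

! 42. sense(dir→north) => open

! 43. push(x→north) => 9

! 44. move(dir→north) => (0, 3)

! 45. sense(dir→west) => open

! 46. push(x→west) => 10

! 47. move(dir→west) => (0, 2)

! 48. sense(dir→west) => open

! 49. push(x→west) => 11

! 50. move(dir→west) => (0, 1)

! 51. sense(dir→west) => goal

! 52. move(dir→west) => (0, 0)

Answer: (0, 0)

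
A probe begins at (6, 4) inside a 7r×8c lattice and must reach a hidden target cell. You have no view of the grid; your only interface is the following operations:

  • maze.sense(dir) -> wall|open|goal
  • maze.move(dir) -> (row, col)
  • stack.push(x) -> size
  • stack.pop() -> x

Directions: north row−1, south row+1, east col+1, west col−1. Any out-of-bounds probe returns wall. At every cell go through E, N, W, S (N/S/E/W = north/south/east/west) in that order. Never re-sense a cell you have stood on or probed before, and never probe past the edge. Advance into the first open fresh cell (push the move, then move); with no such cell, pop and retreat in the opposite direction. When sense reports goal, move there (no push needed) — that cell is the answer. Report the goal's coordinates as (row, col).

Invoking sense passing dir=east, giving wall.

I use sense passing dir=north, and observe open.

Using push passing x=north, — result: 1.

Calling move passing dir=north, → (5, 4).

Using sense passing dir=east, → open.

I use push passing x=east, and see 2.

Then move passing dir=east, giving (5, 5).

I call sense passing dir=east, giving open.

I run push passing x=east, giving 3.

I call move passing dir=east, and see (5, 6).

Using sense passing dir=east, which returns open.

Next I call push passing x=east, which returns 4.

Invoking move passing dir=east, — result: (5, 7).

Calling sense passing dir=north, and get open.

I use push passing x=north, — result: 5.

I invoke move passing dir=north, — result: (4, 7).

Now I run sense passing dir=north, giving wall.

I invoke sense passing dir=west, and observe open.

Invoking push passing x=west, — result: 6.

Using move passing dir=west, → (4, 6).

Then sense passing dir=north, → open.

I run push passing x=north, yielding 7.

Calling move passing dir=north, — result: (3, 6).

I use sense passing dir=north, and get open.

I try push passing x=north, and get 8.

I invoke move passing dir=north, : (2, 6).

Calling sense passing dir=east, and observe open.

Using push passing x=east, and get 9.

Now I run move passing dir=east, which returns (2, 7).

I run sense passing dir=north, and observe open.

Then push passing x=north, and get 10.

Invoking move passing dir=north, yielding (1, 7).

Calling sense passing dir=north, yielding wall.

Using sense passing dir=west, and see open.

Then push passing x=west, giving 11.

Now I run move passing dir=west, — result: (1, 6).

Now I run sense passing dir=north, and get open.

Then push passing x=north, — result: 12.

Now I run move passing dir=north, : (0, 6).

Then sense passing dir=west, and see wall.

Using pop, — result: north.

Then move passing dir=south, and see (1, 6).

I try sense passing dir=west, and observe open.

I call push passing x=west, → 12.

Calling move passing dir=west, : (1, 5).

Now I run sense passing dir=west, — result: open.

I try push passing x=west, and see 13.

I invoke move passing dir=west, giving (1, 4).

I use sense passing dir=north, — result: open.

Using push passing x=north, which returns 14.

I invoke move passing dir=north, which returns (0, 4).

I try sense passing dir=west, yielding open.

Now I run push passing x=west, and observe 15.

I run move passing dir=west, → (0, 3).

Next I call sense passing dir=west, yielding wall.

I try sense passing dir=south, and get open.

I use push passing x=south, giving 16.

I call move passing dir=south, yielding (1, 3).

Now I run sense passing dir=west, — result: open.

I call push passing x=west, and get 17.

I invoke move passing dir=west, and see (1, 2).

I run sense passing dir=west, and get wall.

Next I call sense passing dir=south, : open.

Invoking push passing x=south, — result: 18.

Then move passing dir=south, giving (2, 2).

I invoke sense passing dir=east, — result: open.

Now I run push passing x=east, — result: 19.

I try move passing dir=east, — result: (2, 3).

Using sense passing dir=east, and get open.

Using push passing x=east, and get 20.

Calling move passing dir=east, giving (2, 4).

Now I run sense passing dir=east, and observe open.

Next I call push passing x=east, and observe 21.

Invoking move passing dir=east, : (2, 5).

Now I run sense passing dir=south, — result: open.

Using push passing x=south, and get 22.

I use move passing dir=south, yielding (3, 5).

Using sense passing dir=west, — result: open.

Invoking push passing x=west, which returns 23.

I invoke move passing dir=west, and see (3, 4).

I call sense passing dir=west, → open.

I run push passing x=west, and get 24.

I call move passing dir=west, : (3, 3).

Now I run sense passing dir=west, yielding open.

Next I call push passing x=west, which returns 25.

Then move passing dir=west, giving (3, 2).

I use sense passing dir=west, → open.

I try push passing x=west, : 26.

I run move passing dir=west, which returns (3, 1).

I run sense passing dir=north, : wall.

I run sense passing dir=west, : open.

Using push passing x=west, and get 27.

Next I call move passing dir=west, yielding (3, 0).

I run sense passing dir=north, yielding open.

I run push passing x=north, and observe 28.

Calling move passing dir=north, giving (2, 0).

Next I call sense passing dir=north, and observe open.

Next I call push passing x=north, yielding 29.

I run move passing dir=north, and observe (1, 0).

I run sense passing dir=north, yielding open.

Calling push passing x=north, yielding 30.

Next I call move passing dir=north, and observe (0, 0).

Next I call sense passing dir=east, and observe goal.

Then move passing dir=east, — result: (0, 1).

Answer: (0, 1)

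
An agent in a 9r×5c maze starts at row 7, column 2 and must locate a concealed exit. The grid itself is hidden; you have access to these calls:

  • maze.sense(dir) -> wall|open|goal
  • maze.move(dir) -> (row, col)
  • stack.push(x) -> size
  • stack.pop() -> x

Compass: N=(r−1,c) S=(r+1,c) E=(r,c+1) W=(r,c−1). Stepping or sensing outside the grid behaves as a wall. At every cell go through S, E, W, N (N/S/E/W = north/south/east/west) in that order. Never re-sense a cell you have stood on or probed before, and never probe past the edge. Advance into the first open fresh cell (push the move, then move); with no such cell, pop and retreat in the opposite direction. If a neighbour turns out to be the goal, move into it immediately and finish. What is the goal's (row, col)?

·→ maze.sense(dir→south)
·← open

·→ stack.push(x→south)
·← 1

·→ maze.move(dir→south)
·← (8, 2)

·→ maze.sense(dir→east)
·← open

·→ stack.push(x→east)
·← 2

·→ maze.move(dir→east)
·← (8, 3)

·→ maze.sense(dir→east)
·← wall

·→ maze.sense(dir→north)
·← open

·→ stack.push(x→north)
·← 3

·→ maze.move(dir→north)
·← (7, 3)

·→ maze.sense(dir→east)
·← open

·→ stack.push(x→east)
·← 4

·→ maze.move(dir→east)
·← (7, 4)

·→ maze.sense(dir→north)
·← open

·→ stack.push(x→north)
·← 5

·→ maze.move(dir→north)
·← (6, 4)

·→ maze.sense(dir→west)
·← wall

·→ maze.sense(dir→north)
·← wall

·→ stack.pop()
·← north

·→ maze.move(dir→south)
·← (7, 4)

·→ stack.pop()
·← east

·→ maze.move(dir→west)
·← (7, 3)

·→ stack.pop()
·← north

·→ maze.move(dir→south)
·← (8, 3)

·→ stack.pop()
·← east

·→ maze.move(dir→west)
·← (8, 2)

·→ maze.sense(dir→west)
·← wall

·→ stack.pop()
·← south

·→ maze.move(dir→north)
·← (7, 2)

·→ maze.sense(dir→west)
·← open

·→ stack.push(x→west)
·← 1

·→ maze.move(dir→west)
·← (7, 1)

·→ maze.sense(dir→west)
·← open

·→ stack.push(x→west)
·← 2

·→ maze.move(dir→west)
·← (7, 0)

·→ maze.sense(dir→south)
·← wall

·→ maze.sense(dir→north)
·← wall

·→ stack.pop()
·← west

·→ maze.move(dir→east)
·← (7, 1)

·→ maze.sense(dir→north)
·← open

·→ stack.push(x→north)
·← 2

·→ maze.move(dir→north)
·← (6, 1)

·→ maze.sense(dir→east)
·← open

·→ stack.push(x→east)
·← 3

·→ maze.move(dir→east)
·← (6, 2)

·→ maze.sense(dir→north)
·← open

·→ stack.push(x→north)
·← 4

·→ maze.move(dir→north)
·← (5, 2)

·→ maze.sense(dir→east)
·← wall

·→ maze.sense(dir→west)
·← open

·→ stack.push(x→west)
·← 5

·→ maze.move(dir→west)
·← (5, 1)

·→ maze.sense(dir→west)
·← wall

·→ maze.sense(dir→north)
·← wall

·→ stack.pop()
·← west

·→ maze.move(dir→east)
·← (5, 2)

·→ maze.sense(dir→north)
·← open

·→ stack.push(x→north)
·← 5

·→ maze.move(dir→north)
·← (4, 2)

·→ maze.sense(dir→east)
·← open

·→ stack.push(x→east)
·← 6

·→ maze.move(dir→east)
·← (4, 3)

·→ maze.sense(dir→east)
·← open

·→ stack.push(x→east)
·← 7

·→ maze.move(dir→east)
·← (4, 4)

·→ maze.sense(dir→north)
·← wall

·→ stack.pop()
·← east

·→ maze.move(dir→west)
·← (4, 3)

·→ maze.sense(dir→north)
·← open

·→ stack.push(x→north)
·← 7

·→ maze.move(dir→north)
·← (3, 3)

·→ maze.sense(dir→west)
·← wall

·→ maze.sense(dir→north)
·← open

·→ stack.push(x→north)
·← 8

·→ maze.move(dir→north)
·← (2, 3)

·→ maze.sense(dir→east)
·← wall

·→ maze.sense(dir→west)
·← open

·→ stack.push(x→west)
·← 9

·→ maze.move(dir→west)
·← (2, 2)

·→ maze.sense(dir→west)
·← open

·→ stack.push(x→west)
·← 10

·→ maze.move(dir→west)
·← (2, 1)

·→ maze.sense(dir→south)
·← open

·→ stack.push(x→south)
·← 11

·→ maze.move(dir→south)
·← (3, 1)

·→ maze.sense(dir→west)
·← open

·→ stack.push(x→west)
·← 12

·→ maze.move(dir→west)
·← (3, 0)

·→ maze.sense(dir→south)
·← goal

·→ maze.move(dir→south)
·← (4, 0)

Answer: (4, 0)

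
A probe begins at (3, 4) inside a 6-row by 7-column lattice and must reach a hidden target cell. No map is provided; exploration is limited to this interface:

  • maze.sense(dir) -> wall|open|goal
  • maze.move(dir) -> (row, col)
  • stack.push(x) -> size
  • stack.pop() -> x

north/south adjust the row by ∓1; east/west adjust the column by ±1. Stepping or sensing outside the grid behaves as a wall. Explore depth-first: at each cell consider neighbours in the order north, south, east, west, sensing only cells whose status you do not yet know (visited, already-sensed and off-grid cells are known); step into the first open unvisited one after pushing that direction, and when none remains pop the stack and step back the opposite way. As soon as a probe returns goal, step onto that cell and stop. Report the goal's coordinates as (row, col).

==> maze.sense(dir→north)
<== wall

==> maze.sense(dir→south)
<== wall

==> maze.sense(dir→east)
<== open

==> stack.push(x→east)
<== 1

==> maze.move(dir→east)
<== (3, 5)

==> maze.sense(dir→north)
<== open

==> stack.push(x→north)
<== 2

==> maze.move(dir→north)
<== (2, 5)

==> maze.sense(dir→north)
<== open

==> stack.push(x→north)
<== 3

==> maze.move(dir→north)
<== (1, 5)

==> maze.sense(dir→north)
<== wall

==> maze.sense(dir→east)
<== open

==> stack.push(x→east)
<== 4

==> maze.move(dir→east)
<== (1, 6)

==> maze.sense(dir→north)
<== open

==> stack.push(x→north)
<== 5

==> maze.move(dir→north)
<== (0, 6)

==> stack.pop()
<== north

==> maze.move(dir→south)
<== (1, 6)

==> maze.sense(dir→south)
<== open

==> stack.push(x→south)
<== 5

==> maze.move(dir→south)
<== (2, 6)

==> maze.sense(dir→south)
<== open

==> stack.push(x→south)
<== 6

==> maze.move(dir→south)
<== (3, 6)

==> maze.sense(dir→south)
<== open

==> stack.push(x→south)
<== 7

==> maze.move(dir→south)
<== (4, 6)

==> maze.sense(dir→south)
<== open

==> stack.push(x→south)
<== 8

==> maze.move(dir→south)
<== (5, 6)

==> maze.sense(dir→west)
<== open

==> stack.push(x→west)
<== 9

==> maze.move(dir→west)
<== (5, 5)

==> maze.sense(dir→north)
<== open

==> stack.push(x→north)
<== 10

==> maze.move(dir→north)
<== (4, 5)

==> stack.pop()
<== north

==> maze.move(dir→south)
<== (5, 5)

==> maze.sense(dir→west)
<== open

==> stack.push(x→west)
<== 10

==> maze.move(dir→west)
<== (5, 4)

==> maze.sense(dir→west)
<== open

==> stack.push(x→west)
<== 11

==> maze.move(dir→west)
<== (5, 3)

==> maze.sense(dir→north)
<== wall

==> maze.sense(dir→west)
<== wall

==> stack.pop()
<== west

==> maze.move(dir→east)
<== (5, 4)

==> stack.pop()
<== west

==> maze.move(dir→east)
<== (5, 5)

==> stack.pop()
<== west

==> maze.move(dir→east)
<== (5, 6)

==> stack.pop()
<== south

==> maze.move(dir→north)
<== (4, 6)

==> stack.pop()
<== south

==> maze.move(dir→north)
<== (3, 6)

==> stack.pop()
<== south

==> maze.move(dir→north)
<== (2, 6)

==> stack.pop()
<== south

==> maze.move(dir→north)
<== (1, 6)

==> stack.pop()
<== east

==> maze.move(dir→west)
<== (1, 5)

==> maze.sense(dir→west)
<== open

==> stack.push(x→west)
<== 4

==> maze.move(dir→west)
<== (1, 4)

==> maze.sense(dir→north)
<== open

==> stack.push(x→north)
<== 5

==> maze.move(dir→north)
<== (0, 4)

==> maze.sense(dir→west)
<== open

==> stack.push(x→west)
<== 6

==> maze.move(dir→west)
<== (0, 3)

==> maze.sense(dir→south)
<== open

==> stack.push(x→south)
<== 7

==> maze.move(dir→south)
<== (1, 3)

==> maze.sense(dir→south)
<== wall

==> maze.sense(dir→west)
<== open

==> stack.push(x→west)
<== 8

==> maze.move(dir→west)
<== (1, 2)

==> maze.sense(dir→north)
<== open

==> stack.push(x→north)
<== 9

==> maze.move(dir→north)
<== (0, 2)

==> maze.sense(dir→west)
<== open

==> stack.push(x→west)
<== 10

==> maze.move(dir→west)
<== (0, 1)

==> maze.sense(dir→south)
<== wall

==> maze.sense(dir→west)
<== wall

==> stack.pop()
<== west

==> maze.move(dir→east)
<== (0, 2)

==> stack.pop()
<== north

==> maze.move(dir→south)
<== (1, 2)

==> maze.sense(dir→south)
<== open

==> stack.push(x→south)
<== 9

==> maze.move(dir→south)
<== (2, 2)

==> maze.sense(dir→south)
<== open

==> stack.push(x→south)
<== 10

==> maze.move(dir→south)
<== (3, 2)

==> maze.sense(dir→south)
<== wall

==> maze.sense(dir→east)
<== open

==> stack.push(x→east)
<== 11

==> maze.move(dir→east)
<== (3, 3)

==> stack.pop()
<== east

==> maze.move(dir→west)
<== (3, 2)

==> maze.sense(dir→west)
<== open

==> stack.push(x→west)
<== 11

==> maze.move(dir→west)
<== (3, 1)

==> maze.sense(dir→north)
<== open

==> stack.push(x→north)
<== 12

==> maze.move(dir→north)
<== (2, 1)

==> maze.sense(dir→west)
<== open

==> stack.push(x→west)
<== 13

==> maze.move(dir→west)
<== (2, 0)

==> maze.sense(dir→north)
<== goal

==> maze.move(dir→north)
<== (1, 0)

Answer: (1, 0)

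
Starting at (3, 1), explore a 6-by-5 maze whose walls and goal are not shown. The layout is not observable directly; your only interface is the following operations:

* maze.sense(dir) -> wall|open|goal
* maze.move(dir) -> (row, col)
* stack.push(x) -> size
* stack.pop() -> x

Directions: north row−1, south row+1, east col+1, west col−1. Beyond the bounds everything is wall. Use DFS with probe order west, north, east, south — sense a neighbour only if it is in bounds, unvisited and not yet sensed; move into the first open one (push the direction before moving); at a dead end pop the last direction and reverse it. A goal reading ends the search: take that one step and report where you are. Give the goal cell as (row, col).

Step: sense[west]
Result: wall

Step: sense[north]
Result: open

Step: push[north]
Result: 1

Step: move[north]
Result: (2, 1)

Step: sense[west]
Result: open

Step: push[west]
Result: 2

Step: move[west]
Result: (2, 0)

Step: sense[north]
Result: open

Step: push[north]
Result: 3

Step: move[north]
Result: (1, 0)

Step: sense[north]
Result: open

Step: push[north]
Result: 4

Step: move[north]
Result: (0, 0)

Step: sense[east]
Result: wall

Step: pop[]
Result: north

Step: move[south]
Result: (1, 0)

Step: sense[east]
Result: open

Step: push[east]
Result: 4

Step: move[east]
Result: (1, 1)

Step: sense[east]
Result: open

Step: push[east]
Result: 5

Step: move[east]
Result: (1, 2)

Step: sense[north]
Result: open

Step: push[north]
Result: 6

Step: move[north]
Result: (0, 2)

Step: sense[east]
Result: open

Step: push[east]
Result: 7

Step: move[east]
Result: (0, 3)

Step: sense[east]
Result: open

Step: push[east]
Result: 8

Step: move[east]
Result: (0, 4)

Step: sense[south]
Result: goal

Step: move[south]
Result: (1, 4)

Answer: (1, 4)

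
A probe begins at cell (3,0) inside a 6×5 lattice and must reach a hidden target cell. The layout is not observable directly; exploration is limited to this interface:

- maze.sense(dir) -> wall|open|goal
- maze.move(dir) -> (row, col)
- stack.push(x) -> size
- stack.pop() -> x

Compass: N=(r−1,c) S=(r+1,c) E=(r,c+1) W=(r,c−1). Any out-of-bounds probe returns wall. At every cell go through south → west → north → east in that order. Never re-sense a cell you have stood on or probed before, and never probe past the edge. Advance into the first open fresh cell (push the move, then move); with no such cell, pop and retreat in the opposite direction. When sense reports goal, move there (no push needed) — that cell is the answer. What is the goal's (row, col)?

Then sense on dir=south, which returns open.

Using push on x=south, → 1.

Then move on dir=south, and see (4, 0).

Then sense on dir=south, which returns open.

Then push on x=south, and get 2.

I run move on dir=south, and observe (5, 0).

I try sense on dir=east, and observe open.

Calling push on x=east, yielding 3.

Invoking move on dir=east, → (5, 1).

Calling sense on dir=north, yielding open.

Calling push on x=north, and see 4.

I try move on dir=north, yielding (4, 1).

I try sense on dir=north, giving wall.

I try sense on dir=east, which returns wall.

I call pop, and see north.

I invoke move on dir=south, and get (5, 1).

I try sense on dir=east, and see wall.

Calling pop(), giving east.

Next I call move on dir=west, and observe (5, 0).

Invoking pop(), yielding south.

Now I run move on dir=north, — result: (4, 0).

I call pop(), — result: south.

Invoking move on dir=north, yielding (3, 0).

Next I call sense on dir=north, and observe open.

Calling push on x=north, giving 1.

I run move on dir=north, — result: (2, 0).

Calling sense on dir=north, → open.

I use push on x=north, : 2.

Using move on dir=north, and see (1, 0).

Using sense on dir=north, and get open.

I use push on x=north, — result: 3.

Invoking move on dir=north, and see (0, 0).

I use sense on dir=east, : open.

Now I run push on x=east, giving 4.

I try move on dir=east, which returns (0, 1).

I use sense on dir=south, and see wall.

I run sense on dir=east, and get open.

Calling push on x=east, → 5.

Then move on dir=east, and get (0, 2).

Using sense on dir=south, and get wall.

I try sense on dir=east, → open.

I invoke push on x=east, and get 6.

Next I call move on dir=east, giving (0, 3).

I call sense on dir=south, and observe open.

Now I run push on x=south, which returns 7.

Using move on dir=south, giving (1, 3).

I invoke sense on dir=south, and get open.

Invoking push on x=south, which returns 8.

I run move on dir=south, and see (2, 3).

I invoke sense on dir=south, giving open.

Calling push on x=south, giving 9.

Invoking move on dir=south, and observe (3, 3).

Invoking sense on dir=south, → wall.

Using sense on dir=west, and get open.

I try push on x=west, — result: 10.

Next I call move on dir=west, and see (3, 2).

I invoke sense on dir=north, and observe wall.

Then pop(), → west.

Now I run move on dir=east, yielding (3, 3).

Then sense on dir=east, giving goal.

Using move on dir=east, which returns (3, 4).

Answer: (3, 4)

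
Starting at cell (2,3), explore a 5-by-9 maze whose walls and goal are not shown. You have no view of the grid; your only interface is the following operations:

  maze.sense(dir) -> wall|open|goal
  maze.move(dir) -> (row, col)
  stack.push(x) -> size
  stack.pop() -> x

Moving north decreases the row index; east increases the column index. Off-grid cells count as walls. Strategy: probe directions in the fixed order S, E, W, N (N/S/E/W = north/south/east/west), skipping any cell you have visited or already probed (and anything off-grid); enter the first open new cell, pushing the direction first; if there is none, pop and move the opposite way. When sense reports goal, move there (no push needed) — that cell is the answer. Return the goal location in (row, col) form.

CALL sense[dir→south]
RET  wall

CALL sense[dir→east]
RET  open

CALL push[x→east]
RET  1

CALL move[dir→east]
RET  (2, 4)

CALL sense[dir→south]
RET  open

CALL push[x→south]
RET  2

CALL move[dir→south]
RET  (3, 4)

CALL sense[dir→south]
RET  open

CALL push[x→south]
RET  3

CALL move[dir→south]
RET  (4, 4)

CALL sense[dir→east]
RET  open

CALL push[x→east]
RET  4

CALL move[dir→east]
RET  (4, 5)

CALL sense[dir→east]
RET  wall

CALL sense[dir→north]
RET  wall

CALL pop[]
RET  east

CALL move[dir→west]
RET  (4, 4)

CALL sense[dir→west]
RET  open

CALL push[x→west]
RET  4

CALL move[dir→west]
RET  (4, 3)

CALL sense[dir→west]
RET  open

CALL push[x→west]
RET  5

CALL move[dir→west]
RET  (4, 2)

CALL sense[dir→west]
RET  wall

CALL sense[dir→north]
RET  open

CALL push[x→north]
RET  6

CALL move[dir→north]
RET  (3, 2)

CALL sense[dir→west]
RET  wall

CALL sense[dir→north]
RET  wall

CALL pop[]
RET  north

CALL move[dir→south]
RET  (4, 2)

CALL pop[]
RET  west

CALL move[dir→east]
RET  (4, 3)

CALL pop[]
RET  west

CALL move[dir→east]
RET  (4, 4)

CALL pop[]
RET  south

CALL move[dir→north]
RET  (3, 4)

CALL pop[]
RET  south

CALL move[dir→north]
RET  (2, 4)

CALL sense[dir→east]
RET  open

CALL push[x→east]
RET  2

CALL move[dir→east]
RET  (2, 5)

CALL sense[dir→east]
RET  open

CALL push[x→east]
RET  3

CALL move[dir→east]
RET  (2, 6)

CALL sense[dir→south]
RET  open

CALL push[x→south]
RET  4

CALL move[dir→south]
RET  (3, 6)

CALL sense[dir→east]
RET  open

CALL push[x→east]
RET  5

CALL move[dir→east]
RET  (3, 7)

CALL sense[dir→south]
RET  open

CALL push[x→south]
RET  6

CALL move[dir→south]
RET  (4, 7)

CALL sense[dir→east]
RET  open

CALL push[x→east]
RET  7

CALL move[dir→east]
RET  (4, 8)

CALL sense[dir→north]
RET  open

CALL push[x→north]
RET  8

CALL move[dir→north]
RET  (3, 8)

CALL sense[dir→north]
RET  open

CALL push[x→north]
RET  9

CALL move[dir→north]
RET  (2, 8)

CALL sense[dir→west]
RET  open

CALL push[x→west]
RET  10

CALL move[dir→west]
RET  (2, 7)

CALL sense[dir→north]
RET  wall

CALL pop[]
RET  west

CALL move[dir→east]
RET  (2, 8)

CALL sense[dir→north]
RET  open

CALL push[x→north]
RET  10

CALL move[dir→north]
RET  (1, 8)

CALL sense[dir→north]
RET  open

CALL push[x→north]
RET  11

CALL move[dir→north]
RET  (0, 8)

CALL sense[dir→west]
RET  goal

CALL move[dir→west]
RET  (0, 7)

Answer: (0, 7)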